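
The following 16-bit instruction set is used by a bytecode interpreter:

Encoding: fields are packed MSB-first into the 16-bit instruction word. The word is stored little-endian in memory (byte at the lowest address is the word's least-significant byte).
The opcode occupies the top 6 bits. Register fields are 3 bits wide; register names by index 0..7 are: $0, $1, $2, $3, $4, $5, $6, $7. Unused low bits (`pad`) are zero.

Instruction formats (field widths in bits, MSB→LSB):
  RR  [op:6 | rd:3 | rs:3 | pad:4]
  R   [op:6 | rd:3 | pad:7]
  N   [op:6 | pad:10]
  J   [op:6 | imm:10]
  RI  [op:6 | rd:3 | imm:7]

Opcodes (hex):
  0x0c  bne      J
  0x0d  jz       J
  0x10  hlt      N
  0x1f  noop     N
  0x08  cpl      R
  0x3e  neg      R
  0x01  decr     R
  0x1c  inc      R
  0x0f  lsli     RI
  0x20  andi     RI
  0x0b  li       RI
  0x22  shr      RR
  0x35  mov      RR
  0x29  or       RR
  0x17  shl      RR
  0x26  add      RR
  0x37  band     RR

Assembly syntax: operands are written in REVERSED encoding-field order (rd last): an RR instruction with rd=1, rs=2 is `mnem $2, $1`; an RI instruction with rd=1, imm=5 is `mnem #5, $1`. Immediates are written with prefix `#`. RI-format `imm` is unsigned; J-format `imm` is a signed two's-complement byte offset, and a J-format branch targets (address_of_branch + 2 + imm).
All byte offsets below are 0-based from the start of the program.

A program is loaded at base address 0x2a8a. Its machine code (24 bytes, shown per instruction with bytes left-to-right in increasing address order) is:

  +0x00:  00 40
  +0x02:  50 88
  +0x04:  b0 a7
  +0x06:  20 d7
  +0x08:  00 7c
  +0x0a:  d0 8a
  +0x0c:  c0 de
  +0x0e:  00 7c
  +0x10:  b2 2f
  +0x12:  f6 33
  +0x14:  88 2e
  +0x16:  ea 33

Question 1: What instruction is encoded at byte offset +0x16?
off 0x16: read ea 33 as little → 0x33ea
  opcode bits[15:10]=0xc: bne/J
  [9:0] imm=1002 (s10→-22) = #-22

bne #-22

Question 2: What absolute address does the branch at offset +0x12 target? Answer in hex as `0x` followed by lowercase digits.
0x2a94

@+12  little-endian(f6 33) = 0x33f6
  opcode bits[15:10]=0xc: bne/J
  [9:0] imm=1014 (s10→-10) = #-10
  target = base 0x2a8a + off 0x12 + 2 + imm -10 = 0x2a94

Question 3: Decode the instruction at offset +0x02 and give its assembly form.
shr $5, $0

+0x02: 50 88 ⇒ word 0x8850 (little)
  opcode bits[15:10]=0x22: shr/RR
  rd: (w>>7)&0x7=0x0 → $0
  rs: (w>>4)&0x7=0x5 → $5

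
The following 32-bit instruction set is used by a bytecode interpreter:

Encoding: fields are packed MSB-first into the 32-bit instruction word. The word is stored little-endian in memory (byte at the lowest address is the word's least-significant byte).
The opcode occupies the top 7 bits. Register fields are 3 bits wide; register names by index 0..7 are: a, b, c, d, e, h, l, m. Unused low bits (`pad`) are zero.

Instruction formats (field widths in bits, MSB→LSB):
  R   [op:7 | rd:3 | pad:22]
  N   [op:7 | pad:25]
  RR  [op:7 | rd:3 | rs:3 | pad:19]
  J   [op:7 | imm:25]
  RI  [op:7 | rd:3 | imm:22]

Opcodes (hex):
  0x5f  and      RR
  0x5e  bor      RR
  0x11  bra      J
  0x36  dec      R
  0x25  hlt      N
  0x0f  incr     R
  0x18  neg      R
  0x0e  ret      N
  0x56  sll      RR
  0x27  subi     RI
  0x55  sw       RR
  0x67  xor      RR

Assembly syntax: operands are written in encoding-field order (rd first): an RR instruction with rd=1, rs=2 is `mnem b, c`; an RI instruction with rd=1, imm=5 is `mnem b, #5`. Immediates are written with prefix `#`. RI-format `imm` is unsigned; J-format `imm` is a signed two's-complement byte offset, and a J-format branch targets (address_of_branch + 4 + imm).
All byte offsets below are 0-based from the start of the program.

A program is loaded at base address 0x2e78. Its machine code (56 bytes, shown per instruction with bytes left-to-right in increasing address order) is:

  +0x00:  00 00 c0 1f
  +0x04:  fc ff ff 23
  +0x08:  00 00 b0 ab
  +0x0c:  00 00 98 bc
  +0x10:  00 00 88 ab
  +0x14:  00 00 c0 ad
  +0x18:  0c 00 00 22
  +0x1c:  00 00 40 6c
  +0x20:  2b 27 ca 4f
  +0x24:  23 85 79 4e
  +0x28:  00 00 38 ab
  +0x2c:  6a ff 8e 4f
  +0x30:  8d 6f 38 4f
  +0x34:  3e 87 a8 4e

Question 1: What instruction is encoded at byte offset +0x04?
bra #-4

@+04  little-endian(fc ff ff 23) = 0x23fffffc
  top 7b → 0x11 → bra [J]
  imm@[24:0]=0x1fffffc (s25→-4) ⇒ #-4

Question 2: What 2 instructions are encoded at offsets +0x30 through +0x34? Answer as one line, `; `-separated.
off 0x30: read 8d 6f 38 4f as little → 0x4f386f8d
  top 7b → 0x27 → subi [RI]
  rd@[24:22]=0x4 ⇒ e
  imm@[21:0]=0x386f8d ⇒ #3698573
off 0x34: read 3e 87 a8 4e as little → 0x4ea8873e
  top 7b → 0x27 → subi [RI]
  rd@[24:22]=0x2 ⇒ c
  imm@[21:0]=0x28873e ⇒ #2656062

subi e, #3698573; subi c, #2656062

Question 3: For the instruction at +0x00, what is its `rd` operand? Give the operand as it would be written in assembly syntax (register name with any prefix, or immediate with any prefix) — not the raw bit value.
@+00  little-endian(00 00 c0 1f) = 0x1fc00000
  op=0x1fc00000>>25=0xf ⇒ incr (R)
  [24:22] rd=7 = m

m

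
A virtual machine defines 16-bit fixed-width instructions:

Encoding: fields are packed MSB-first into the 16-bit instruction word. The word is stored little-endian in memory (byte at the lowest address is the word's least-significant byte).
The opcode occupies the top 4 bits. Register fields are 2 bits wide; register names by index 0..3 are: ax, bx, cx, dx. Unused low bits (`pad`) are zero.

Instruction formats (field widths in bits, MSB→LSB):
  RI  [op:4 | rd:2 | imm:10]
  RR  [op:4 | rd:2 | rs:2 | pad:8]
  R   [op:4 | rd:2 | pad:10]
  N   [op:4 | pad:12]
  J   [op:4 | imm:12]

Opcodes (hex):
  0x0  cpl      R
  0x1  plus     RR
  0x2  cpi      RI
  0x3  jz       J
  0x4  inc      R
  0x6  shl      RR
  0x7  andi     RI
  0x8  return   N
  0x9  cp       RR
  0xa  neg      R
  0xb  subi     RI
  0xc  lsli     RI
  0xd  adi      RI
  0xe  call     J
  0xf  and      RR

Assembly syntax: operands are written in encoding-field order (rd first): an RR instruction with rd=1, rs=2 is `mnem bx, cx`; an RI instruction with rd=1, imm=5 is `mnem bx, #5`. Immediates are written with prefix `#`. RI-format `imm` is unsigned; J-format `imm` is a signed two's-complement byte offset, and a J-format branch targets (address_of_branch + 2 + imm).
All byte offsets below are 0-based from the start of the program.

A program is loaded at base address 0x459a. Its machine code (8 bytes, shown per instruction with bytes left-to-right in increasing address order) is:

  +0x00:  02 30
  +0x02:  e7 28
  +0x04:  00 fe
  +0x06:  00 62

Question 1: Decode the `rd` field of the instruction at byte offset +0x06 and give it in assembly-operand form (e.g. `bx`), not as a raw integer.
+0x06: 00 62 ⇒ word 0x6200 (little)
  op=0x6200>>12=0x6 ⇒ shl (RR)
  rd: (w>>10)&0x3=0x0 → ax
  rs: (w>>8)&0x3=0x2 → cx

ax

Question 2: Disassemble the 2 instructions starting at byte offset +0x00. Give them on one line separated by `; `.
+0x00: 02 30 ⇒ word 0x3002 (little)
  opcode bits[15:12]=0x3: jz/J
  imm: (w>>0)&0xfff=0x2 → #2
+0x02: e7 28 ⇒ word 0x28e7 (little)
  opcode bits[15:12]=0x2: cpi/RI
  rd: (w>>10)&0x3=0x2 → cx
  imm: (w>>0)&0x3ff=0xe7 → #231

jz #2; cpi cx, #231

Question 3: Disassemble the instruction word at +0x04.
[04] 00 fe → 0xfe00
  opcode bits[15:12]=0xf: and/RR
  rd: (w>>10)&0x3=0x3 → dx
  rs: (w>>8)&0x3=0x2 → cx

and dx, cx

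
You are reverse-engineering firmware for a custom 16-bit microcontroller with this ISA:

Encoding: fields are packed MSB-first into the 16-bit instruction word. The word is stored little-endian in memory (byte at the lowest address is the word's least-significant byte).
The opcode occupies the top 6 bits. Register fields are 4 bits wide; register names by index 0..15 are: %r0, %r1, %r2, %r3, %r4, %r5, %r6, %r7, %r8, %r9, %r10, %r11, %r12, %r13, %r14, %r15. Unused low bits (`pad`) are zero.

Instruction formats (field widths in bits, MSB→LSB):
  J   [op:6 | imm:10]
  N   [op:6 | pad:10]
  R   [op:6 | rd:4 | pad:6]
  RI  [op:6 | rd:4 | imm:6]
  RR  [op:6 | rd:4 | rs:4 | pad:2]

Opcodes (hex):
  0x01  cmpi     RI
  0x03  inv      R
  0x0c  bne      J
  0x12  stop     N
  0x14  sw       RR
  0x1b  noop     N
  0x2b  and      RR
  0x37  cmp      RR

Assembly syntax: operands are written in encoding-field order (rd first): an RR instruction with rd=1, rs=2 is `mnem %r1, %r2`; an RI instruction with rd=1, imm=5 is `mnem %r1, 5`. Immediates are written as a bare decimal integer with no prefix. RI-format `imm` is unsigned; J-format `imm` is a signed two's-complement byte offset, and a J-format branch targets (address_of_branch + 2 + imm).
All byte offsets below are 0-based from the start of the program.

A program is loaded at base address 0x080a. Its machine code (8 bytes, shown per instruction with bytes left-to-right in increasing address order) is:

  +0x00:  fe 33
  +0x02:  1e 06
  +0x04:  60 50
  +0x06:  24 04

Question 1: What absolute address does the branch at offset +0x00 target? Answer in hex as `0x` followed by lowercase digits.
[00] fe 33 → 0x33fe
  top 6b → 0xc → bne [J]
  imm: (w>>0)&0x3ff=0x3fe (s10→-2) → -2
  target = base 0x080a + off 0x00 + 2 + imm -2 = 0x080a

0x080a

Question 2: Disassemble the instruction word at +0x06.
cmpi %r0, 36

off 0x06: read 24 04 as little → 0x0424
  top 6b → 0x1 → cmpi [RI]
  rd: (w>>6)&0xf=0x0 → %r0
  imm: (w>>0)&0x3f=0x24 → 36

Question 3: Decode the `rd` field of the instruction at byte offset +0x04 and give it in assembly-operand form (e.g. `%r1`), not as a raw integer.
%r1

off 0x04: read 60 50 as little → 0x5060
  opcode bits[15:10]=0x14: sw/RR
  rd@[9:6]=0x1 ⇒ %r1
  rs@[5:2]=0x8 ⇒ %r8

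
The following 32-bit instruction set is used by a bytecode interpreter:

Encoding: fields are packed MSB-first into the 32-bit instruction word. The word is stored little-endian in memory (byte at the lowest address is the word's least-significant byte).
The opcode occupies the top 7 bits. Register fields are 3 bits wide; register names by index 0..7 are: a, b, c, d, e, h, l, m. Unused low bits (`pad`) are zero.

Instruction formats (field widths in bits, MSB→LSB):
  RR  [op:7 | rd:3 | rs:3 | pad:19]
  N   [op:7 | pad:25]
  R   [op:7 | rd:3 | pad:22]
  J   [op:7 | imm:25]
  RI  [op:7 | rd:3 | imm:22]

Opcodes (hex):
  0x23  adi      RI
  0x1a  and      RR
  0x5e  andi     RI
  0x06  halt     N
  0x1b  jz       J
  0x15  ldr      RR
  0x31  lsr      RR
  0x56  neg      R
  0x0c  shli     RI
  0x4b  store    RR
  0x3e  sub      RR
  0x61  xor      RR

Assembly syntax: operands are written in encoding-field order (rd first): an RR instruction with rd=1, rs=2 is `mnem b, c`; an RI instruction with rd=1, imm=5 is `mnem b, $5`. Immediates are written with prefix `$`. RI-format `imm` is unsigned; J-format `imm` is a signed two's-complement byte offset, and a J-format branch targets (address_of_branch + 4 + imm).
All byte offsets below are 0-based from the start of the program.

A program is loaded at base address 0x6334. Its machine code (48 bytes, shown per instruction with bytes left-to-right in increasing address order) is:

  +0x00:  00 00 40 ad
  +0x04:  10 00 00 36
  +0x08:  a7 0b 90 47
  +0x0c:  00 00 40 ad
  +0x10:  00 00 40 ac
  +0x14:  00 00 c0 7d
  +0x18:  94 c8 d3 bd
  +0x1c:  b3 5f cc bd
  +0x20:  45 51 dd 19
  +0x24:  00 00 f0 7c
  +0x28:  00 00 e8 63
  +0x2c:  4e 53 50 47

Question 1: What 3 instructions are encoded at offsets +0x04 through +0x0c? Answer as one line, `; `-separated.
[04] 10 00 00 36 → 0x36000010
  opcode bits[31:25]=0x1b: jz/J
  imm: (w>>0)&0x1ffffff=0x10 → $16
[08] a7 0b 90 47 → 0x47900ba7
  opcode bits[31:25]=0x23: adi/RI
  rd: (w>>22)&0x7=0x6 → l
  imm: (w>>0)&0x3fffff=0x100ba7 → $1051559
[0c] 00 00 40 ad → 0xad400000
  opcode bits[31:25]=0x56: neg/R
  rd: (w>>22)&0x7=0x5 → h

jz $16; adi l, $1051559; neg h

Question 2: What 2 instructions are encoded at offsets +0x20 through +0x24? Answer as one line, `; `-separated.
off 0x20: read 45 51 dd 19 as little → 0x19dd5145
  op=0x19dd5145>>25=0xc ⇒ shli (RI)
  rd@[24:22]=0x7 ⇒ m
  imm@[21:0]=0x1d5145 ⇒ $1921349
off 0x24: read 00 00 f0 7c as little → 0x7cf00000
  op=0x7cf00000>>25=0x3e ⇒ sub (RR)
  rd@[24:22]=0x3 ⇒ d
  rs@[21:19]=0x6 ⇒ l

shli m, $1921349; sub d, l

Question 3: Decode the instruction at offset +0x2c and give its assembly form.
[2c] 4e 53 50 47 → 0x4750534e
  op=0x4750534e>>25=0x23 ⇒ adi (RI)
  rd: (w>>22)&0x7=0x5 → h
  imm: (w>>0)&0x3fffff=0x10534e → $1069902

adi h, $1069902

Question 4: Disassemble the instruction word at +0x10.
+0x10: 00 00 40 ac ⇒ word 0xac400000 (little)
  top 7b → 0x56 → neg [R]
  [24:22] rd=1 = b

neg b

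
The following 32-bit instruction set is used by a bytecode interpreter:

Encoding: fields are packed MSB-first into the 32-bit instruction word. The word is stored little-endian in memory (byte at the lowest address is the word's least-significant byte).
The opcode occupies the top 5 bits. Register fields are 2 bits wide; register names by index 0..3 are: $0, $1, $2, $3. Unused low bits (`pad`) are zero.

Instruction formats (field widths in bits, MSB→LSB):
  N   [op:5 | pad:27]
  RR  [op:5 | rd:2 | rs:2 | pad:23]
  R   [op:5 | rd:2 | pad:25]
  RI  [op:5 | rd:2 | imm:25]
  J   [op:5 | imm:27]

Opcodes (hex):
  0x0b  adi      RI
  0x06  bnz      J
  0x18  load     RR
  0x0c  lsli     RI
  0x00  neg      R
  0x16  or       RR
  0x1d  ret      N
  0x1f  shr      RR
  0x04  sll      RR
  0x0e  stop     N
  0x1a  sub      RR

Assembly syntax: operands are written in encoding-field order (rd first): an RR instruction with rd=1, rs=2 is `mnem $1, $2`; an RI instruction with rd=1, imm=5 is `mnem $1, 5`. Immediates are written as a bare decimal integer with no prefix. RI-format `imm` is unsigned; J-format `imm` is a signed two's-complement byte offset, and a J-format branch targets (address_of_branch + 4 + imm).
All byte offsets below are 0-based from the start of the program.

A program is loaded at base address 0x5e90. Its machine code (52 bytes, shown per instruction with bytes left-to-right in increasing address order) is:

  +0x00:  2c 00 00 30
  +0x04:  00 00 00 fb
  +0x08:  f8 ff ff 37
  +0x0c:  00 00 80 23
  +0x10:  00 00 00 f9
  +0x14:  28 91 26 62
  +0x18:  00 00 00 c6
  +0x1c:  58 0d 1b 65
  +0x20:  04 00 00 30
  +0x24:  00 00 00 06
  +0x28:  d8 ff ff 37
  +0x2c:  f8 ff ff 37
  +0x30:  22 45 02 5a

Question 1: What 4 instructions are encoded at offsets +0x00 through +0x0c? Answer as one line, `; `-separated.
[00] 2c 00 00 30 → 0x3000002c
  op=0x3000002c>>27=0x6 ⇒ bnz (J)
  imm: (w>>0)&0x7ffffff=0x2c → 44
[04] 00 00 00 fb → 0xfb000000
  op=0xfb000000>>27=0x1f ⇒ shr (RR)
  rd: (w>>25)&0x3=0x1 → $1
  rs: (w>>23)&0x3=0x2 → $2
[08] f8 ff ff 37 → 0x37fffff8
  op=0x37fffff8>>27=0x6 ⇒ bnz (J)
  imm: (w>>0)&0x7ffffff=0x7fffff8 (s27→-8) → -8
[0c] 00 00 80 23 → 0x23800000
  op=0x23800000>>27=0x4 ⇒ sll (RR)
  rd: (w>>25)&0x3=0x1 → $1
  rs: (w>>23)&0x3=0x3 → $3

bnz 44; shr $1, $2; bnz -8; sll $1, $3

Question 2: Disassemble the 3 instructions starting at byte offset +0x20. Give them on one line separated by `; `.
off 0x20: read 04 00 00 30 as little → 0x30000004
  op=0x30000004>>27=0x6 ⇒ bnz (J)
  imm@[26:0]=0x4 ⇒ 4
off 0x24: read 00 00 00 06 as little → 0x06000000
  op=0x06000000>>27=0x0 ⇒ neg (R)
  rd@[26:25]=0x3 ⇒ $3
off 0x28: read d8 ff ff 37 as little → 0x37ffffd8
  op=0x37ffffd8>>27=0x6 ⇒ bnz (J)
  imm@[26:0]=0x7ffffd8 (s27→-40) ⇒ -40

bnz 4; neg $3; bnz -40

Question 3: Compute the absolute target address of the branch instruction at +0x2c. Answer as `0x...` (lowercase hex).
off 0x2c: read f8 ff ff 37 as little → 0x37fffff8
  op=0x37fffff8>>27=0x6 ⇒ bnz (J)
  imm: (w>>0)&0x7ffffff=0x7fffff8 (s27→-8) → -8
  target = base 0x5e90 + off 0x2c + 4 + imm -8 = 0x5eb8

0x5eb8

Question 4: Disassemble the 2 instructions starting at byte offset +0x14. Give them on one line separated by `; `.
lsli $1, 2527528; load $3, $0

off 0x14: read 28 91 26 62 as little → 0x62269128
  opcode bits[31:27]=0xc: lsli/RI
  rd@[26:25]=0x1 ⇒ $1
  imm@[24:0]=0x269128 ⇒ 2527528
off 0x18: read 00 00 00 c6 as little → 0xc6000000
  opcode bits[31:27]=0x18: load/RR
  rd@[26:25]=0x3 ⇒ $3
  rs@[24:23]=0x0 ⇒ $0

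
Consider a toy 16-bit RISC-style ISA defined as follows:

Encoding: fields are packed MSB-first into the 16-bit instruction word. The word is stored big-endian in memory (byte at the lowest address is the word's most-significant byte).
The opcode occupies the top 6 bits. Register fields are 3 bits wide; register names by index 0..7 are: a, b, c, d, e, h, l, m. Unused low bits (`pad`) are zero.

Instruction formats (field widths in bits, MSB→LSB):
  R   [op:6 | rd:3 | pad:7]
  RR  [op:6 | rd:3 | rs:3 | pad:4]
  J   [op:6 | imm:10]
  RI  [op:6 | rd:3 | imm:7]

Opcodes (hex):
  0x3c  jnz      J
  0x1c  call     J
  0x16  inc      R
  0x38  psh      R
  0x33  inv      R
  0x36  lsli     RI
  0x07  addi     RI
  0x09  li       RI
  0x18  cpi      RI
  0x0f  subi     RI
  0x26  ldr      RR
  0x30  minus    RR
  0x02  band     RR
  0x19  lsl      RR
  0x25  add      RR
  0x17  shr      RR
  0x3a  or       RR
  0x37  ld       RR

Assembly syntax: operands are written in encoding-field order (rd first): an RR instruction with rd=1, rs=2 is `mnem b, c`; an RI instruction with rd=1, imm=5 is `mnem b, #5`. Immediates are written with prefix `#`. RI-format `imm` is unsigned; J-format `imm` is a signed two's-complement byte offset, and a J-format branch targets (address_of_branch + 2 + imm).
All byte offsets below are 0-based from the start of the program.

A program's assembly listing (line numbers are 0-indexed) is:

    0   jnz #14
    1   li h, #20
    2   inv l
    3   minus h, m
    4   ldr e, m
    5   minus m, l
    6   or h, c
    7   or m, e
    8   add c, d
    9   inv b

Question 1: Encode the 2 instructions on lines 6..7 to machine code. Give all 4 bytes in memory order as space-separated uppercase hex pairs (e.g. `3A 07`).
line 6 (or): pack op=0x3a:6|rd=5:3|rs=2:3|pad=0:4 = 0xeaa0; big→ ea a0
line 7 (or): pack op=0x3a:6|rd=7:3|rs=4:3|pad=0:4 = 0xebc0; big→ eb c0

EA A0 EB C0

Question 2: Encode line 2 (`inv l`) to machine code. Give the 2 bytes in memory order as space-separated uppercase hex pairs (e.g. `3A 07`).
CF 00

line 2 (inv): pack op=0x33:6|rd=6:3|pad=0:7 = 0xcf00; big→ cf 00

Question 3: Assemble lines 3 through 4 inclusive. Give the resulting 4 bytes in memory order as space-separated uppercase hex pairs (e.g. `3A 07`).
C2 F0 9A 70

L3: minus op=0x30:6|rd=5:3|rs=7:3|pad=0:4 ⇒ 0xc2f0 ⇒ big c2 f0
L4: ldr op=0x26:6|rd=4:3|rs=7:3|pad=0:4 ⇒ 0x9a70 ⇒ big 9a 70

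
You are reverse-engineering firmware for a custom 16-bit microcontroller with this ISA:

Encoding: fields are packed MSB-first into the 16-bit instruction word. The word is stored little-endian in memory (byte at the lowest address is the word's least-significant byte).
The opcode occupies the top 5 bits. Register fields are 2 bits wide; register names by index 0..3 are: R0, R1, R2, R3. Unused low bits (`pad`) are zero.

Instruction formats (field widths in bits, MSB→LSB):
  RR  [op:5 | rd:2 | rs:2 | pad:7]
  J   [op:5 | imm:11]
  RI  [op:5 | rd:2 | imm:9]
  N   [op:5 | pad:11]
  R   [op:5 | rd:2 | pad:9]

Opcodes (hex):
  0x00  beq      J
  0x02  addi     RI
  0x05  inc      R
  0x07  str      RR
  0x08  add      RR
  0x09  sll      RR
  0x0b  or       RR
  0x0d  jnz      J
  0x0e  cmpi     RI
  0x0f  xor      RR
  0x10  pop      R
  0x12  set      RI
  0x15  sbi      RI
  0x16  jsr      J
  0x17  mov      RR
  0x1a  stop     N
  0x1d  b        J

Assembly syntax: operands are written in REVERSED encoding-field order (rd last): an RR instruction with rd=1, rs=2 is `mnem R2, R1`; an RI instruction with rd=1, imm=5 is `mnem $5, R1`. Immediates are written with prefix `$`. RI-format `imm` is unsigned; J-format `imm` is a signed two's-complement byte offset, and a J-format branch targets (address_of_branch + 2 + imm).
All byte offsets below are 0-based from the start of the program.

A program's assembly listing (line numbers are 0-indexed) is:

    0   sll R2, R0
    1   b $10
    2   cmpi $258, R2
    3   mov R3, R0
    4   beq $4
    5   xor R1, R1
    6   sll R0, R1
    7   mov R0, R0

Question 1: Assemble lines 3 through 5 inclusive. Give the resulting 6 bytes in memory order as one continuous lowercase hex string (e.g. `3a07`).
80b90400807a

3. mov fields op=0x17:5|rd=0:2|rs=3:2|pad=0:7 → word b980h → 80 b9
4. beq fields op=0x0:5|imm=4:11 → word 0004h → 04 00
5. xor fields op=0xf:5|rd=1:2|rs=1:2|pad=0:7 → word 7a80h → 80 7a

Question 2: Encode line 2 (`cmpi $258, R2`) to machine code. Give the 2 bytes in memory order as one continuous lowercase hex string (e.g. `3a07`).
0275

2. cmpi fields op=0xe:5|rd=2:2|imm=258:9 → word 7502h → 02 75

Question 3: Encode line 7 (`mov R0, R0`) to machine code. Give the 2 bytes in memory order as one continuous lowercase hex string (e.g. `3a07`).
00b8

7. mov fields op=0x17:5|rd=0:2|rs=0:2|pad=0:7 → word b800h → 00 b8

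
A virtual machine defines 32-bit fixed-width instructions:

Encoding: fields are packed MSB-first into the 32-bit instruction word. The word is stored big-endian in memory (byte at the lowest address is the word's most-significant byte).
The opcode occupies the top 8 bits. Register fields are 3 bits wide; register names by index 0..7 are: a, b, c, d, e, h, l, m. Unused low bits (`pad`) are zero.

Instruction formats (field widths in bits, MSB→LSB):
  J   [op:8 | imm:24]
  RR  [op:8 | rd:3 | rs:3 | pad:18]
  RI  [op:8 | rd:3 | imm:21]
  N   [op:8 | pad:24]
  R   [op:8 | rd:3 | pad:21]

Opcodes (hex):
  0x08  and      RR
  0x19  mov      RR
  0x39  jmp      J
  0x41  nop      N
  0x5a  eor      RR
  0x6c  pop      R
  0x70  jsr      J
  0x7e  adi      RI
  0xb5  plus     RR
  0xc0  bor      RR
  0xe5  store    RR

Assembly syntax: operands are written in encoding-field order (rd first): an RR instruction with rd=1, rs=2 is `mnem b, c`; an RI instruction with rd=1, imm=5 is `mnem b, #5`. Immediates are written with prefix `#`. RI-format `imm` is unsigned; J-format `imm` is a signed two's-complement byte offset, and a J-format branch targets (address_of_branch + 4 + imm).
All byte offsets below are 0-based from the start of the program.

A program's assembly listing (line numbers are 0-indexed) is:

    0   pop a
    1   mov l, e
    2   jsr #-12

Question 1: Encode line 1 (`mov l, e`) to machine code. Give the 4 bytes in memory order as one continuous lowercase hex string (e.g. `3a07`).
line 1 (mov): pack op=0x19:8|rd=6:3|rs=4:3|pad=0:18 = 0x19d00000; big→ 19 d0 00 00

19d00000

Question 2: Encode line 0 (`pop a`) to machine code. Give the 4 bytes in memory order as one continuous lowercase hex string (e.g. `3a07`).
L0: pop op=0x6c:8|rd=0:3|pad=0:21 ⇒ 0x6c000000 ⇒ big 6c 00 00 00

6c000000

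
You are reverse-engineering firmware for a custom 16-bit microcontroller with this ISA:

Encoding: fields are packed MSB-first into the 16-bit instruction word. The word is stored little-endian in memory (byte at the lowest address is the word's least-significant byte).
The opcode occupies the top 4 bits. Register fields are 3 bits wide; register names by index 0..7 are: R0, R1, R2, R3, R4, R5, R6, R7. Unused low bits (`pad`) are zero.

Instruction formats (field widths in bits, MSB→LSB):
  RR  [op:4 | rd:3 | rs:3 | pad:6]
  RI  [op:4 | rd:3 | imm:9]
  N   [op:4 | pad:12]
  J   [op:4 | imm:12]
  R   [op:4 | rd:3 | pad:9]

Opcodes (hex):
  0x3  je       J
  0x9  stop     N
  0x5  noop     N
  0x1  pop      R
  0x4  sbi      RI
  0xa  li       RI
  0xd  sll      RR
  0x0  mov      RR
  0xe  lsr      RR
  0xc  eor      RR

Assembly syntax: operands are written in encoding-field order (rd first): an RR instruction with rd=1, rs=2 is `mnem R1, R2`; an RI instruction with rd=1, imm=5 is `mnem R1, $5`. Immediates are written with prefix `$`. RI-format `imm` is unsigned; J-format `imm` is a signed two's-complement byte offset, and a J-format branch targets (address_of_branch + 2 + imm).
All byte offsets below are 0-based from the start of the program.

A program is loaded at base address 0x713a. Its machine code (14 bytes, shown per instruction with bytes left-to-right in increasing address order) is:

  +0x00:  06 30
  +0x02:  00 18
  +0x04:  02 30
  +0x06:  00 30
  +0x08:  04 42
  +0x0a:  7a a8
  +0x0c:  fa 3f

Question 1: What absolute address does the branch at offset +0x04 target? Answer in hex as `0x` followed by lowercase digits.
@+04  little-endian(02 30) = 0x3002
  opcode bits[15:12]=0x3: je/J
  imm: (w>>0)&0xfff=0x2 → $2
  target = base 0x713a + off 0x04 + 2 + imm 2 = 0x7142

0x7142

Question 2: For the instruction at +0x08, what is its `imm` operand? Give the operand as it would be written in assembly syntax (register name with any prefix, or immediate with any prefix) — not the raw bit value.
+0x08: 04 42 ⇒ word 0x4204 (little)
  top 4b → 0x4 → sbi [RI]
  rd: (w>>9)&0x7=0x1 → R1
  imm: (w>>0)&0x1ff=0x4 → $4

$4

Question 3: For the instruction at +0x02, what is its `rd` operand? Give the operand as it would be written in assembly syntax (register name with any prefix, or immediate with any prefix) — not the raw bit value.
off 0x02: read 00 18 as little → 0x1800
  top 4b → 0x1 → pop [R]
  rd@[11:9]=0x4 ⇒ R4

R4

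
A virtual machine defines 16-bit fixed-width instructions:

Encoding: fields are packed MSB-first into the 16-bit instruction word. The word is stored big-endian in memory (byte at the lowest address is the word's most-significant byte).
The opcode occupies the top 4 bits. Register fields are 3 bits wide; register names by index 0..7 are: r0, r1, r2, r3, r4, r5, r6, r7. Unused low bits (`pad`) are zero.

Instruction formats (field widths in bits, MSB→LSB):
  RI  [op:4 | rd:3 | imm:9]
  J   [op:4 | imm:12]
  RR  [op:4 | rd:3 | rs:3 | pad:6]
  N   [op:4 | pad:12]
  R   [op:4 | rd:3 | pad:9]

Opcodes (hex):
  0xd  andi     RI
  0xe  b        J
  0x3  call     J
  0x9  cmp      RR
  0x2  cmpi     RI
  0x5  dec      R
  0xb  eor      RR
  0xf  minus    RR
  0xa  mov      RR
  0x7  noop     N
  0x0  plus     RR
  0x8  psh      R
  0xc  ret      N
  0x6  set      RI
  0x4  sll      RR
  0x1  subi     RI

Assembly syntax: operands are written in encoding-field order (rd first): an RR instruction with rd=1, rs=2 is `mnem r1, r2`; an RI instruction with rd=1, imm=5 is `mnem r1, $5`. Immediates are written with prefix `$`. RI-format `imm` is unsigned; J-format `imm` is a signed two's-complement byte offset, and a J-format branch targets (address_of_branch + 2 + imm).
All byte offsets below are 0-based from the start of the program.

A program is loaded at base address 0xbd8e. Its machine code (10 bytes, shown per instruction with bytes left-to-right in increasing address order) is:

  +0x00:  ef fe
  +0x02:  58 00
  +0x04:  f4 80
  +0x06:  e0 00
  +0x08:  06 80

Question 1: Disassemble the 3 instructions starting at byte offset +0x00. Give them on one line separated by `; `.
b $-2; dec r4; minus r2, r2

[00] ef fe → 0xeffe
  op=0xeffe>>12=0xe ⇒ b (J)
  imm: (w>>0)&0xfff=0xffe (s12→-2) → $-2
[02] 58 00 → 0x5800
  op=0x5800>>12=0x5 ⇒ dec (R)
  rd: (w>>9)&0x7=0x4 → r4
[04] f4 80 → 0xf480
  op=0xf480>>12=0xf ⇒ minus (RR)
  rd: (w>>9)&0x7=0x2 → r2
  rs: (w>>6)&0x7=0x2 → r2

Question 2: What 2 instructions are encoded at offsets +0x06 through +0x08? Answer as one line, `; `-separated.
b $0; plus r3, r2

[06] e0 00 → 0xe000
  op=0xe000>>12=0xe ⇒ b (J)
  imm: (w>>0)&0xfff=0x0 → $0
[08] 06 80 → 0x0680
  op=0x0680>>12=0x0 ⇒ plus (RR)
  rd: (w>>9)&0x7=0x3 → r3
  rs: (w>>6)&0x7=0x2 → r2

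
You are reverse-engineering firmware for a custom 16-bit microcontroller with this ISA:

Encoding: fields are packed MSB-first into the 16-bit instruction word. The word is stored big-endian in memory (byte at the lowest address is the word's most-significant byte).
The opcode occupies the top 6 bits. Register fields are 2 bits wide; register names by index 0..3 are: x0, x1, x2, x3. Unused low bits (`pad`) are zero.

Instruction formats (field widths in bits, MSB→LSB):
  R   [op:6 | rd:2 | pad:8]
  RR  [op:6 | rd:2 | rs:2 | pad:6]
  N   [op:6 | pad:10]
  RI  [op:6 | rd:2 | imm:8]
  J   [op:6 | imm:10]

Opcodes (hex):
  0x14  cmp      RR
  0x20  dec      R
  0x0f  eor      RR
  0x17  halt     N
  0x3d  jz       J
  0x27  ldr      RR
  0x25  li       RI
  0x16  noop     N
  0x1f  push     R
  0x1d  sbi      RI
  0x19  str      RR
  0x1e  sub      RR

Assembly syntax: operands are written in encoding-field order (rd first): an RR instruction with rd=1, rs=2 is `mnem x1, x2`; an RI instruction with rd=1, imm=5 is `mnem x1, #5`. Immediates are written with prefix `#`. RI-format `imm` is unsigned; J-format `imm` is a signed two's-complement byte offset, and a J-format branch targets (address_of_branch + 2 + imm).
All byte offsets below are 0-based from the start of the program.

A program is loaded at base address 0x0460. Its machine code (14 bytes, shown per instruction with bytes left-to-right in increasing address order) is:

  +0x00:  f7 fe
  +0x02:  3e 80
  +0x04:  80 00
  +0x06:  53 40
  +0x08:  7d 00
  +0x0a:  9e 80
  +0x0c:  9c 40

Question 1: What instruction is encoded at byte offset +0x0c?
ldr x0, x1

off 0x0c: read 9c 40 as big → 0x9c40
  op=0x9c40>>10=0x27 ⇒ ldr (RR)
  [9:8] rd=0 = x0
  [7:6] rs=1 = x1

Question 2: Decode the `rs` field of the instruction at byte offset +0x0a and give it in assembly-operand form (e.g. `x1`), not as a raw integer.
off 0x0a: read 9e 80 as big → 0x9e80
  top 6b → 0x27 → ldr [RR]
  [9:8] rd=2 = x2
  [7:6] rs=2 = x2

x2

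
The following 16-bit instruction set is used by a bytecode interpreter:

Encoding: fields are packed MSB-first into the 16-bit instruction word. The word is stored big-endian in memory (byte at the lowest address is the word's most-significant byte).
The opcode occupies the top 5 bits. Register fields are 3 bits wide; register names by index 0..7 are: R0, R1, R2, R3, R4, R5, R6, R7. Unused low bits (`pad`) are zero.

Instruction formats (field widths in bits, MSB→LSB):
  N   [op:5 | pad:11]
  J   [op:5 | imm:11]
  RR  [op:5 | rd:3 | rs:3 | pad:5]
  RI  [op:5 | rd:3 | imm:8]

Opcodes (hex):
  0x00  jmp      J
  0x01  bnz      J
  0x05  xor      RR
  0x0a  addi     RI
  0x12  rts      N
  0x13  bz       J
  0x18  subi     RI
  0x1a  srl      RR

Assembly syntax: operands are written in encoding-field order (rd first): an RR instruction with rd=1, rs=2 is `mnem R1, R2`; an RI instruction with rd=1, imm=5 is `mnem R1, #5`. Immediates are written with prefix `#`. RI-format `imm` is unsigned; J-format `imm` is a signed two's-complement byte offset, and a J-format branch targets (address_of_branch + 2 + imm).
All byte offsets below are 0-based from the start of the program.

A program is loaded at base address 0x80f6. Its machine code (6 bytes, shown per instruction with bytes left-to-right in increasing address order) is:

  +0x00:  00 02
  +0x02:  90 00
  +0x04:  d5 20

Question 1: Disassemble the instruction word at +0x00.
[00] 00 02 → 0x0002
  opcode bits[15:11]=0x0: jmp/J
  imm@[10:0]=0x2 ⇒ #2

jmp #2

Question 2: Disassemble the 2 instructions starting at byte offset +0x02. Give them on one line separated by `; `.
rts; srl R5, R1

+0x02: 90 00 ⇒ word 0x9000 (big)
  top 5b → 0x12 → rts [N]
+0x04: d5 20 ⇒ word 0xd520 (big)
  top 5b → 0x1a → srl [RR]
  [10:8] rd=5 = R5
  [7:5] rs=1 = R1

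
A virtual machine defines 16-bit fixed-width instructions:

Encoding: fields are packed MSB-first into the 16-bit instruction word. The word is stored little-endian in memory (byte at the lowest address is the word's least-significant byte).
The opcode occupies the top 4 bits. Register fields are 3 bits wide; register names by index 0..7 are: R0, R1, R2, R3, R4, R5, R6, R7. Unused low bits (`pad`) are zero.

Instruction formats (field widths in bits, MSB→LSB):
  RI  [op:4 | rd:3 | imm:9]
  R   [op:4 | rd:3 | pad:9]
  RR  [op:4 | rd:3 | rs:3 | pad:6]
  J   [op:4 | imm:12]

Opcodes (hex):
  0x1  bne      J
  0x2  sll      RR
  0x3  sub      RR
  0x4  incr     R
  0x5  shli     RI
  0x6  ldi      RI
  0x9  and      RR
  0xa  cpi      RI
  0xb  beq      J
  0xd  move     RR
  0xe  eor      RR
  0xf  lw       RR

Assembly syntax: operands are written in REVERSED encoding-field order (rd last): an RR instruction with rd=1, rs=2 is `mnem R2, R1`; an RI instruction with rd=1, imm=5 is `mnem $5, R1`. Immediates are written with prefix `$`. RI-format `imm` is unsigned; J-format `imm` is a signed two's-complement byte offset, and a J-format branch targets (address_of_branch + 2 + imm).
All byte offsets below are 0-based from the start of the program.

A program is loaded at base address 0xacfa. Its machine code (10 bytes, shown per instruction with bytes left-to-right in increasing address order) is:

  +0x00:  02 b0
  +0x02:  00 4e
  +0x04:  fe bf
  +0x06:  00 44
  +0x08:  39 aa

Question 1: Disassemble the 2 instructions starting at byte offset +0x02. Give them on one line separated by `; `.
+0x02: 00 4e ⇒ word 0x4e00 (little)
  opcode bits[15:12]=0x4: incr/R
  rd: (w>>9)&0x7=0x7 → R7
+0x04: fe bf ⇒ word 0xbffe (little)
  opcode bits[15:12]=0xb: beq/J
  imm: (w>>0)&0xfff=0xffe (s12→-2) → $-2

incr R7; beq $-2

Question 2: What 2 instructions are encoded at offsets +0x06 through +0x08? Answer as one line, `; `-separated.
off 0x06: read 00 44 as little → 0x4400
  top 4b → 0x4 → incr [R]
  [11:9] rd=2 = R2
off 0x08: read 39 aa as little → 0xaa39
  top 4b → 0xa → cpi [RI]
  [11:9] rd=5 = R5
  [8:0] imm=57 = $57

incr R2; cpi $57, R5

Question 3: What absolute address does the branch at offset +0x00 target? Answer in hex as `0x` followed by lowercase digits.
0xacfe

@+00  little-endian(02 b0) = 0xb002
  op=0xb002>>12=0xb ⇒ beq (J)
  [11:0] imm=2 = $2
  target = base 0xacfa + off 0x00 + 2 + imm 2 = 0xacfe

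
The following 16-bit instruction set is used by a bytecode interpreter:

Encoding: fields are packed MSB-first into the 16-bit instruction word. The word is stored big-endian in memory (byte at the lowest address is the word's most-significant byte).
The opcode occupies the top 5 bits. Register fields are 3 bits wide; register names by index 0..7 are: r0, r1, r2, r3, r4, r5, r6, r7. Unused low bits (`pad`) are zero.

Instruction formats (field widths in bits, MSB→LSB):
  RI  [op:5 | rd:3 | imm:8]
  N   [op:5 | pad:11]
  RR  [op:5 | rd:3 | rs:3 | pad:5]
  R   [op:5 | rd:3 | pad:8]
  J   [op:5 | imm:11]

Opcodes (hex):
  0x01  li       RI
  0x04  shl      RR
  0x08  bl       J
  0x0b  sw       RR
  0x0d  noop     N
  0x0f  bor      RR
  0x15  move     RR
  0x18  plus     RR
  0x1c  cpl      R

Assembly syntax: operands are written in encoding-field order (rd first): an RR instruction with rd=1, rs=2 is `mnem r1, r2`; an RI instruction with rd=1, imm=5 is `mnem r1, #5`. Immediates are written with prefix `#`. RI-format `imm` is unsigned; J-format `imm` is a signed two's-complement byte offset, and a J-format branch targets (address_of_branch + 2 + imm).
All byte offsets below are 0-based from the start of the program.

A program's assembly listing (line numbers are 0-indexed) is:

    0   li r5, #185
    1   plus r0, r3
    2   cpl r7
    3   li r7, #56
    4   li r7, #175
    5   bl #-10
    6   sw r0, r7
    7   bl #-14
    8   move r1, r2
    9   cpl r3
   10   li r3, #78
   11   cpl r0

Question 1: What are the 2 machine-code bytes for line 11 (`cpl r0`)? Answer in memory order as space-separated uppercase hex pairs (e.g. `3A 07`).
E0 00

L11: cpl op=0x1c:5|rd=0:3|pad=0:8 ⇒ 0xe000 ⇒ big e0 00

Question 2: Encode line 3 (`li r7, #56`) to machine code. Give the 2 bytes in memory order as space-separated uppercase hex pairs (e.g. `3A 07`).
L3: li op=0x1:5|rd=7:3|imm=56:8 ⇒ 0x0f38 ⇒ big 0f 38

0F 38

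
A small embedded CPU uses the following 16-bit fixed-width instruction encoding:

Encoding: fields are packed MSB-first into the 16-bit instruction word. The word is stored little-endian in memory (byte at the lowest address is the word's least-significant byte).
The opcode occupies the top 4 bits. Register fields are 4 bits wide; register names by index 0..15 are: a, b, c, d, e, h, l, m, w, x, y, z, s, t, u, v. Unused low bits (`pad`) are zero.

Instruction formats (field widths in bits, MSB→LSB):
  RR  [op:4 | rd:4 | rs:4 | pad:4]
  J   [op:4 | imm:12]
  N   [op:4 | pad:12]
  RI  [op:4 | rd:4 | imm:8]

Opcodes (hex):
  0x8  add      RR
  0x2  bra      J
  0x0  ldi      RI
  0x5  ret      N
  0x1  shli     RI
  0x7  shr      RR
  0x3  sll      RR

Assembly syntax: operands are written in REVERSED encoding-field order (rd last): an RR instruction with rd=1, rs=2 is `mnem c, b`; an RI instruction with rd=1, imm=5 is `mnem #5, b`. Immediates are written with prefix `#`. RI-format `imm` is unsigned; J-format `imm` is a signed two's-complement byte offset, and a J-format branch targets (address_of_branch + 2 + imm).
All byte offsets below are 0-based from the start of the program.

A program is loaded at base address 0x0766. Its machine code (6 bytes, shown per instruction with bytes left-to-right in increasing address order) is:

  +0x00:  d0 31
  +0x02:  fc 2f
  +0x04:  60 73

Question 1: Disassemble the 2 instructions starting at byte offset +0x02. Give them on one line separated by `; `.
[02] fc 2f → 0x2ffc
  opcode bits[15:12]=0x2: bra/J
  imm: (w>>0)&0xfff=0xffc (s12→-4) → #-4
[04] 60 73 → 0x7360
  opcode bits[15:12]=0x7: shr/RR
  rd: (w>>8)&0xf=0x3 → d
  rs: (w>>4)&0xf=0x6 → l

bra #-4; shr l, d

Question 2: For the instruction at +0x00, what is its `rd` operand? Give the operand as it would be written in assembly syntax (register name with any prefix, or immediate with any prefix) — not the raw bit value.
+0x00: d0 31 ⇒ word 0x31d0 (little)
  top 4b → 0x3 → sll [RR]
  rd: (w>>8)&0xf=0x1 → b
  rs: (w>>4)&0xf=0xd → t

b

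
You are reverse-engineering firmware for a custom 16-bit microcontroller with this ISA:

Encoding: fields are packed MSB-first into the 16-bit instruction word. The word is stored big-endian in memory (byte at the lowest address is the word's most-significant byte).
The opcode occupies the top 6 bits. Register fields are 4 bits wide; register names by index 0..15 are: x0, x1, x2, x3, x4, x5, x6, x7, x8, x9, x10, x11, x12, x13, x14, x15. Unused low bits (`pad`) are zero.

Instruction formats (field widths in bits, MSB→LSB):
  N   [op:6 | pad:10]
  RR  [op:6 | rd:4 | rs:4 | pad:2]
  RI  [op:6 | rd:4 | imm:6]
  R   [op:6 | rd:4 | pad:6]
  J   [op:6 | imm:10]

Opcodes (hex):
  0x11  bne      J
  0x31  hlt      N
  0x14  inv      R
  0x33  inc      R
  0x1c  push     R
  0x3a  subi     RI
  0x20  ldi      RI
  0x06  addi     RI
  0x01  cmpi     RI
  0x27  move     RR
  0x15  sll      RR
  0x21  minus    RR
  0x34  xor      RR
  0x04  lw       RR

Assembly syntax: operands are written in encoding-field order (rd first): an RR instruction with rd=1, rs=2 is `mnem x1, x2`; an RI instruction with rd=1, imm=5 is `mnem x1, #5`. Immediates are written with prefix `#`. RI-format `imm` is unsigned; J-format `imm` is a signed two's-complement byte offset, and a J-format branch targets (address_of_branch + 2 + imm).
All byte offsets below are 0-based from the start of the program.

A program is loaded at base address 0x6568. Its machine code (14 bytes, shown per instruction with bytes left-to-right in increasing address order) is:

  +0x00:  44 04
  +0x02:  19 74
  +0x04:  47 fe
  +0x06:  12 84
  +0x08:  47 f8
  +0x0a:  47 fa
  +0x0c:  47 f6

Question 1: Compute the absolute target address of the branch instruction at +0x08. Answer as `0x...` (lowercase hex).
0x656a

off 0x08: read 47 f8 as big → 0x47f8
  op=0x47f8>>10=0x11 ⇒ bne (J)
  imm@[9:0]=0x3f8 (s10→-8) ⇒ #-8
  target = base 0x6568 + off 0x08 + 2 + imm -8 = 0x656a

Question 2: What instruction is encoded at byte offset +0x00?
+0x00: 44 04 ⇒ word 0x4404 (big)
  top 6b → 0x11 → bne [J]
  imm: (w>>0)&0x3ff=0x4 → #4

bne #4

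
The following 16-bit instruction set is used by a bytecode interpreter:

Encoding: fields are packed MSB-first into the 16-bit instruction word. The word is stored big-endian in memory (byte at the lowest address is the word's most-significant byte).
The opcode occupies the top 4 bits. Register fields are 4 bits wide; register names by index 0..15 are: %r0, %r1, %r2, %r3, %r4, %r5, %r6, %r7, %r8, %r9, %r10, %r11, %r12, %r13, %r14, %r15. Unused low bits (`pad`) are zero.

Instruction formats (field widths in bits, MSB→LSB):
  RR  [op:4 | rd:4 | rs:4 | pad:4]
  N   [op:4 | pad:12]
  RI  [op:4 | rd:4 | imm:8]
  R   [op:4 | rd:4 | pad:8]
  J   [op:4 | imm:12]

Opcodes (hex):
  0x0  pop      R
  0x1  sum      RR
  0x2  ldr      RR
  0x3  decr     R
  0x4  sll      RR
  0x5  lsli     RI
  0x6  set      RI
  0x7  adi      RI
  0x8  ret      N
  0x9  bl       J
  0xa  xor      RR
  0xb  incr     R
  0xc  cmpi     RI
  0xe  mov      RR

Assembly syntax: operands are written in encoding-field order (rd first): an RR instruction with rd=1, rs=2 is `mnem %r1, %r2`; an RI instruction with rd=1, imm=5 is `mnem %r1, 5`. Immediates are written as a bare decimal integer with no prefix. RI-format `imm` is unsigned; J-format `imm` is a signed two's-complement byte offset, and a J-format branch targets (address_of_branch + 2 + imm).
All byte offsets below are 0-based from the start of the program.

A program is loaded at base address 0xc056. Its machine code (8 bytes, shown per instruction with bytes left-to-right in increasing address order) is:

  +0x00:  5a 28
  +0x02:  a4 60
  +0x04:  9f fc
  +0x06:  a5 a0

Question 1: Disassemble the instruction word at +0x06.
xor %r5, %r10

off 0x06: read a5 a0 as big → 0xa5a0
  opcode bits[15:12]=0xa: xor/RR
  rd: (w>>8)&0xf=0x5 → %r5
  rs: (w>>4)&0xf=0xa → %r10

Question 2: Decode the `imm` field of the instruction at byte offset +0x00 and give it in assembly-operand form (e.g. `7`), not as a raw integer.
40

off 0x00: read 5a 28 as big → 0x5a28
  op=0x5a28>>12=0x5 ⇒ lsli (RI)
  rd: (w>>8)&0xf=0xa → %r10
  imm: (w>>0)&0xff=0x28 → 40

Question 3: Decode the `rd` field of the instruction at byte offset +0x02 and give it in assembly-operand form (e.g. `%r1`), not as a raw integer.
@+02  big-endian(a4 60) = 0xa460
  op=0xa460>>12=0xa ⇒ xor (RR)
  rd: (w>>8)&0xf=0x4 → %r4
  rs: (w>>4)&0xf=0x6 → %r6

%r4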